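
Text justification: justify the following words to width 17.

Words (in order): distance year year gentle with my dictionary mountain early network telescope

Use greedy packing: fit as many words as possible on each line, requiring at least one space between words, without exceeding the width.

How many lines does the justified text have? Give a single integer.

Line 1: ['distance', 'year'] (min_width=13, slack=4)
Line 2: ['year', 'gentle', 'with'] (min_width=16, slack=1)
Line 3: ['my', 'dictionary'] (min_width=13, slack=4)
Line 4: ['mountain', 'early'] (min_width=14, slack=3)
Line 5: ['network', 'telescope'] (min_width=17, slack=0)
Total lines: 5

Answer: 5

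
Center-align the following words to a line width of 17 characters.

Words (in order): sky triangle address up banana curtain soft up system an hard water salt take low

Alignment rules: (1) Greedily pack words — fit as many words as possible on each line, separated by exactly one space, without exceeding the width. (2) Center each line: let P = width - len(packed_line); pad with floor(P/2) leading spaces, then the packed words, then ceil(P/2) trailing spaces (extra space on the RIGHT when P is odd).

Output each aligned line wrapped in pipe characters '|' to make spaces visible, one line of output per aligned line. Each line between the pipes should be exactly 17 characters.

Answer: |  sky triangle   |
|address up banana|
| curtain soft up |
| system an hard  |
| water salt take |
|       low       |

Derivation:
Line 1: ['sky', 'triangle'] (min_width=12, slack=5)
Line 2: ['address', 'up', 'banana'] (min_width=17, slack=0)
Line 3: ['curtain', 'soft', 'up'] (min_width=15, slack=2)
Line 4: ['system', 'an', 'hard'] (min_width=14, slack=3)
Line 5: ['water', 'salt', 'take'] (min_width=15, slack=2)
Line 6: ['low'] (min_width=3, slack=14)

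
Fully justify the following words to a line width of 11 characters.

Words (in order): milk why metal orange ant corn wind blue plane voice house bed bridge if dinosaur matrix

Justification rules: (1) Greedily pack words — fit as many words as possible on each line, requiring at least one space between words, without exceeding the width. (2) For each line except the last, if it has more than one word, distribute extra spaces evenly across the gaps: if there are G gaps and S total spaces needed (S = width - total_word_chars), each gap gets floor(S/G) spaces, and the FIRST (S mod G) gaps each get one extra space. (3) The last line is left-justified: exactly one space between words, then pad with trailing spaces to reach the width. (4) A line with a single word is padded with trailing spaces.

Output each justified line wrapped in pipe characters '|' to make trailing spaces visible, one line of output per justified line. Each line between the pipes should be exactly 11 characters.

Answer: |milk    why|
|metal      |
|orange  ant|
|corn   wind|
|blue  plane|
|voice house|
|bed  bridge|
|if dinosaur|
|matrix     |

Derivation:
Line 1: ['milk', 'why'] (min_width=8, slack=3)
Line 2: ['metal'] (min_width=5, slack=6)
Line 3: ['orange', 'ant'] (min_width=10, slack=1)
Line 4: ['corn', 'wind'] (min_width=9, slack=2)
Line 5: ['blue', 'plane'] (min_width=10, slack=1)
Line 6: ['voice', 'house'] (min_width=11, slack=0)
Line 7: ['bed', 'bridge'] (min_width=10, slack=1)
Line 8: ['if', 'dinosaur'] (min_width=11, slack=0)
Line 9: ['matrix'] (min_width=6, slack=5)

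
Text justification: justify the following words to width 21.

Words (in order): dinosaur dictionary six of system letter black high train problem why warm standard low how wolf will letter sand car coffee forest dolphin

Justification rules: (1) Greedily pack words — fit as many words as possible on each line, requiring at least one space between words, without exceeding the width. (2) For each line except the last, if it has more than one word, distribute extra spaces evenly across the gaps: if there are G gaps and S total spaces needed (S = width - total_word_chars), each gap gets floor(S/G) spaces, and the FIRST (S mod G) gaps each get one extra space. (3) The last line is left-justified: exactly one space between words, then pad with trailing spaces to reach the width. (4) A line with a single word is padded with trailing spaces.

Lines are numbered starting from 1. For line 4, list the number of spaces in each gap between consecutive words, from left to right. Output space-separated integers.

Answer: 4 3

Derivation:
Line 1: ['dinosaur', 'dictionary'] (min_width=19, slack=2)
Line 2: ['six', 'of', 'system', 'letter'] (min_width=20, slack=1)
Line 3: ['black', 'high', 'train'] (min_width=16, slack=5)
Line 4: ['problem', 'why', 'warm'] (min_width=16, slack=5)
Line 5: ['standard', 'low', 'how', 'wolf'] (min_width=21, slack=0)
Line 6: ['will', 'letter', 'sand', 'car'] (min_width=20, slack=1)
Line 7: ['coffee', 'forest', 'dolphin'] (min_width=21, slack=0)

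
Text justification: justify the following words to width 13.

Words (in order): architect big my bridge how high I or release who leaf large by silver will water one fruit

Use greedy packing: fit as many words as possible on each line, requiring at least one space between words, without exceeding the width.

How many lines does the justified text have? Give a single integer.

Answer: 8

Derivation:
Line 1: ['architect', 'big'] (min_width=13, slack=0)
Line 2: ['my', 'bridge', 'how'] (min_width=13, slack=0)
Line 3: ['high', 'I', 'or'] (min_width=9, slack=4)
Line 4: ['release', 'who'] (min_width=11, slack=2)
Line 5: ['leaf', 'large', 'by'] (min_width=13, slack=0)
Line 6: ['silver', 'will'] (min_width=11, slack=2)
Line 7: ['water', 'one'] (min_width=9, slack=4)
Line 8: ['fruit'] (min_width=5, slack=8)
Total lines: 8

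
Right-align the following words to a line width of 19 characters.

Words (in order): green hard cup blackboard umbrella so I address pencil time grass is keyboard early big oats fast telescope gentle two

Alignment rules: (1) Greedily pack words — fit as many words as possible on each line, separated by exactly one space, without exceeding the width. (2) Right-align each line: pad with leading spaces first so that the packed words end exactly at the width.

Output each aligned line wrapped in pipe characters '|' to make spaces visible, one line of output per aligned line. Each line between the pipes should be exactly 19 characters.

Line 1: ['green', 'hard', 'cup'] (min_width=14, slack=5)
Line 2: ['blackboard', 'umbrella'] (min_width=19, slack=0)
Line 3: ['so', 'I', 'address', 'pencil'] (min_width=19, slack=0)
Line 4: ['time', 'grass', 'is'] (min_width=13, slack=6)
Line 5: ['keyboard', 'early', 'big'] (min_width=18, slack=1)
Line 6: ['oats', 'fast', 'telescope'] (min_width=19, slack=0)
Line 7: ['gentle', 'two'] (min_width=10, slack=9)

Answer: |     green hard cup|
|blackboard umbrella|
|so I address pencil|
|      time grass is|
| keyboard early big|
|oats fast telescope|
|         gentle two|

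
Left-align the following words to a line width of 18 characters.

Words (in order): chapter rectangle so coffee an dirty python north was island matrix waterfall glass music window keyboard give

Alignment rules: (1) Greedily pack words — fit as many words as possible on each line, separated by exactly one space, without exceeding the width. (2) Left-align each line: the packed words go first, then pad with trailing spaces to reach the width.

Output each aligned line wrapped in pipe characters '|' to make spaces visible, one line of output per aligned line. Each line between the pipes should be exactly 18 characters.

Answer: |chapter rectangle |
|so coffee an dirty|
|python north was  |
|island matrix     |
|waterfall glass   |
|music window      |
|keyboard give     |

Derivation:
Line 1: ['chapter', 'rectangle'] (min_width=17, slack=1)
Line 2: ['so', 'coffee', 'an', 'dirty'] (min_width=18, slack=0)
Line 3: ['python', 'north', 'was'] (min_width=16, slack=2)
Line 4: ['island', 'matrix'] (min_width=13, slack=5)
Line 5: ['waterfall', 'glass'] (min_width=15, slack=3)
Line 6: ['music', 'window'] (min_width=12, slack=6)
Line 7: ['keyboard', 'give'] (min_width=13, slack=5)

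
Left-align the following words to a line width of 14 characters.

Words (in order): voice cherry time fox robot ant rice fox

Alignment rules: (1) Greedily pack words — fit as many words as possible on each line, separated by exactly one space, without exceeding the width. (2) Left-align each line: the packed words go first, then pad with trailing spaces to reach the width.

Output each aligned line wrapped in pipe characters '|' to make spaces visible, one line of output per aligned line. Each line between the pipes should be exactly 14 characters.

Answer: |voice cherry  |
|time fox robot|
|ant rice fox  |

Derivation:
Line 1: ['voice', 'cherry'] (min_width=12, slack=2)
Line 2: ['time', 'fox', 'robot'] (min_width=14, slack=0)
Line 3: ['ant', 'rice', 'fox'] (min_width=12, slack=2)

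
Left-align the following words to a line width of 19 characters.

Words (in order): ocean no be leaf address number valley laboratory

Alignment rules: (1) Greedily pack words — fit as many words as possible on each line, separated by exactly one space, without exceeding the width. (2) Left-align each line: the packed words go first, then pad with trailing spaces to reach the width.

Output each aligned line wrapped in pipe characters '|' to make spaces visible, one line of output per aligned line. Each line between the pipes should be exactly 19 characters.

Answer: |ocean no be leaf   |
|address number     |
|valley laboratory  |

Derivation:
Line 1: ['ocean', 'no', 'be', 'leaf'] (min_width=16, slack=3)
Line 2: ['address', 'number'] (min_width=14, slack=5)
Line 3: ['valley', 'laboratory'] (min_width=17, slack=2)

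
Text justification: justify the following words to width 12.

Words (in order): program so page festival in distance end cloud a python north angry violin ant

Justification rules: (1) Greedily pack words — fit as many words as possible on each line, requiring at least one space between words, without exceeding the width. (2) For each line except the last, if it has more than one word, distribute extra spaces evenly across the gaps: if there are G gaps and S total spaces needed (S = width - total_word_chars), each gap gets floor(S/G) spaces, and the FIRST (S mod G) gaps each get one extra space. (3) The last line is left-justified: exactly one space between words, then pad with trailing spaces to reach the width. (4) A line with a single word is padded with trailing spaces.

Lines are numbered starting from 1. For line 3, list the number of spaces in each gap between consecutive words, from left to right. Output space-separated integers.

Answer: 2

Derivation:
Line 1: ['program', 'so'] (min_width=10, slack=2)
Line 2: ['page'] (min_width=4, slack=8)
Line 3: ['festival', 'in'] (min_width=11, slack=1)
Line 4: ['distance', 'end'] (min_width=12, slack=0)
Line 5: ['cloud', 'a'] (min_width=7, slack=5)
Line 6: ['python', 'north'] (min_width=12, slack=0)
Line 7: ['angry', 'violin'] (min_width=12, slack=0)
Line 8: ['ant'] (min_width=3, slack=9)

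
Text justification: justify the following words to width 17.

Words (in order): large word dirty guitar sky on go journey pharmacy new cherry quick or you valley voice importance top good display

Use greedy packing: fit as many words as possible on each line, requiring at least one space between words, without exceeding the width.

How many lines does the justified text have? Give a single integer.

Line 1: ['large', 'word', 'dirty'] (min_width=16, slack=1)
Line 2: ['guitar', 'sky', 'on', 'go'] (min_width=16, slack=1)
Line 3: ['journey', 'pharmacy'] (min_width=16, slack=1)
Line 4: ['new', 'cherry', 'quick'] (min_width=16, slack=1)
Line 5: ['or', 'you', 'valley'] (min_width=13, slack=4)
Line 6: ['voice', 'importance'] (min_width=16, slack=1)
Line 7: ['top', 'good', 'display'] (min_width=16, slack=1)
Total lines: 7

Answer: 7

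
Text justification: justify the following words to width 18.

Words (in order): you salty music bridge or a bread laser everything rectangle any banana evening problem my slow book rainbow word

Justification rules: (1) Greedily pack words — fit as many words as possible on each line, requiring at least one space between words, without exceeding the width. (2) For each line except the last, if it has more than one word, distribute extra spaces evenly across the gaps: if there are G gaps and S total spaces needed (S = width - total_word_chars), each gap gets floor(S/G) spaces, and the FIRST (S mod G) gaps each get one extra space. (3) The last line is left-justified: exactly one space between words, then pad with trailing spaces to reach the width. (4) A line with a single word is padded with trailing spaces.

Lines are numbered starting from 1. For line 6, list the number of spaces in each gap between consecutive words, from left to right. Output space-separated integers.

Line 1: ['you', 'salty', 'music'] (min_width=15, slack=3)
Line 2: ['bridge', 'or', 'a', 'bread'] (min_width=17, slack=1)
Line 3: ['laser', 'everything'] (min_width=16, slack=2)
Line 4: ['rectangle', 'any'] (min_width=13, slack=5)
Line 5: ['banana', 'evening'] (min_width=14, slack=4)
Line 6: ['problem', 'my', 'slow'] (min_width=15, slack=3)
Line 7: ['book', 'rainbow', 'word'] (min_width=17, slack=1)

Answer: 3 2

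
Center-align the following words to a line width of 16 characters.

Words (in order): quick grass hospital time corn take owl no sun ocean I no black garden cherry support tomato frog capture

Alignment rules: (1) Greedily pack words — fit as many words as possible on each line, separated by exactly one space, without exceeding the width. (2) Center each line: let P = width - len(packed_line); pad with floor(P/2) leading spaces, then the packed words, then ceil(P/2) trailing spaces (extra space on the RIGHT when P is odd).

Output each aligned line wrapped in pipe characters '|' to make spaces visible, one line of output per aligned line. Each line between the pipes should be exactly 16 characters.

Answer: |  quick grass   |
| hospital time  |
|corn take owl no|
| sun ocean I no |
|  black garden  |
| cherry support |
|  tomato frog   |
|    capture     |

Derivation:
Line 1: ['quick', 'grass'] (min_width=11, slack=5)
Line 2: ['hospital', 'time'] (min_width=13, slack=3)
Line 3: ['corn', 'take', 'owl', 'no'] (min_width=16, slack=0)
Line 4: ['sun', 'ocean', 'I', 'no'] (min_width=14, slack=2)
Line 5: ['black', 'garden'] (min_width=12, slack=4)
Line 6: ['cherry', 'support'] (min_width=14, slack=2)
Line 7: ['tomato', 'frog'] (min_width=11, slack=5)
Line 8: ['capture'] (min_width=7, slack=9)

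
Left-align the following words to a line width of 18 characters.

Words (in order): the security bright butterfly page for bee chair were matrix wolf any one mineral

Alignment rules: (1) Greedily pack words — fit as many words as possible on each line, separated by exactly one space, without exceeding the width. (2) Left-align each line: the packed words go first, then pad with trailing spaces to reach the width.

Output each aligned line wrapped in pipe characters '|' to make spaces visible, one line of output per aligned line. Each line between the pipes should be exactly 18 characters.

Line 1: ['the', 'security'] (min_width=12, slack=6)
Line 2: ['bright', 'butterfly'] (min_width=16, slack=2)
Line 3: ['page', 'for', 'bee', 'chair'] (min_width=18, slack=0)
Line 4: ['were', 'matrix', 'wolf'] (min_width=16, slack=2)
Line 5: ['any', 'one', 'mineral'] (min_width=15, slack=3)

Answer: |the security      |
|bright butterfly  |
|page for bee chair|
|were matrix wolf  |
|any one mineral   |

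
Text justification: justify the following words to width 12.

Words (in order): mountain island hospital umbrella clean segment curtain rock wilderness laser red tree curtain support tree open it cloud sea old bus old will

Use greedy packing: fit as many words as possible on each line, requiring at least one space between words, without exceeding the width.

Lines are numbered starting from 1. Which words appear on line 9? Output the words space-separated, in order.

Line 1: ['mountain'] (min_width=8, slack=4)
Line 2: ['island'] (min_width=6, slack=6)
Line 3: ['hospital'] (min_width=8, slack=4)
Line 4: ['umbrella'] (min_width=8, slack=4)
Line 5: ['clean'] (min_width=5, slack=7)
Line 6: ['segment'] (min_width=7, slack=5)
Line 7: ['curtain', 'rock'] (min_width=12, slack=0)
Line 8: ['wilderness'] (min_width=10, slack=2)
Line 9: ['laser', 'red'] (min_width=9, slack=3)
Line 10: ['tree', 'curtain'] (min_width=12, slack=0)
Line 11: ['support', 'tree'] (min_width=12, slack=0)
Line 12: ['open', 'it'] (min_width=7, slack=5)
Line 13: ['cloud', 'sea'] (min_width=9, slack=3)
Line 14: ['old', 'bus', 'old'] (min_width=11, slack=1)
Line 15: ['will'] (min_width=4, slack=8)

Answer: laser red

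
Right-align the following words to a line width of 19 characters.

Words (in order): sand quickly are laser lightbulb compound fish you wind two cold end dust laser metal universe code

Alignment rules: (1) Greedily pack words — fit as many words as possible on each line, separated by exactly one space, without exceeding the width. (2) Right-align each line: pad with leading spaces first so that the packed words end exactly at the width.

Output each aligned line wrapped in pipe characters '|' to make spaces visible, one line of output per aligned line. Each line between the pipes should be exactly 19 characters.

Answer: |   sand quickly are|
|    laser lightbulb|
|  compound fish you|
|  wind two cold end|
|   dust laser metal|
|      universe code|

Derivation:
Line 1: ['sand', 'quickly', 'are'] (min_width=16, slack=3)
Line 2: ['laser', 'lightbulb'] (min_width=15, slack=4)
Line 3: ['compound', 'fish', 'you'] (min_width=17, slack=2)
Line 4: ['wind', 'two', 'cold', 'end'] (min_width=17, slack=2)
Line 5: ['dust', 'laser', 'metal'] (min_width=16, slack=3)
Line 6: ['universe', 'code'] (min_width=13, slack=6)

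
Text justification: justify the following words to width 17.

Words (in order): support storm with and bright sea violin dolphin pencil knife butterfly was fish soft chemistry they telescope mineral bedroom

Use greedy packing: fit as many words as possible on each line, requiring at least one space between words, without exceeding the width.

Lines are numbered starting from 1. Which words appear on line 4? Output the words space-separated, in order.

Answer: dolphin pencil

Derivation:
Line 1: ['support', 'storm'] (min_width=13, slack=4)
Line 2: ['with', 'and', 'bright'] (min_width=15, slack=2)
Line 3: ['sea', 'violin'] (min_width=10, slack=7)
Line 4: ['dolphin', 'pencil'] (min_width=14, slack=3)
Line 5: ['knife', 'butterfly'] (min_width=15, slack=2)
Line 6: ['was', 'fish', 'soft'] (min_width=13, slack=4)
Line 7: ['chemistry', 'they'] (min_width=14, slack=3)
Line 8: ['telescope', 'mineral'] (min_width=17, slack=0)
Line 9: ['bedroom'] (min_width=7, slack=10)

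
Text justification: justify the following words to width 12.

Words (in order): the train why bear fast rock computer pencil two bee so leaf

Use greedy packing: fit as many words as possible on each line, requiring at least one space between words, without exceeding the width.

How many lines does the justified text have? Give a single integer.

Line 1: ['the', 'train'] (min_width=9, slack=3)
Line 2: ['why', 'bear'] (min_width=8, slack=4)
Line 3: ['fast', 'rock'] (min_width=9, slack=3)
Line 4: ['computer'] (min_width=8, slack=4)
Line 5: ['pencil', 'two'] (min_width=10, slack=2)
Line 6: ['bee', 'so', 'leaf'] (min_width=11, slack=1)
Total lines: 6

Answer: 6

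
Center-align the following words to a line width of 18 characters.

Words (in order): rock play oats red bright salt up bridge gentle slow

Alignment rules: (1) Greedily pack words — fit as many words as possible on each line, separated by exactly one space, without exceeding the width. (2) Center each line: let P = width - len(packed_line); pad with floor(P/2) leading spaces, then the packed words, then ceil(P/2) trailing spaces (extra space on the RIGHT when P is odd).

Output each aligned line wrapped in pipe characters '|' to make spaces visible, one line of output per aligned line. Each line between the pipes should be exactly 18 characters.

Line 1: ['rock', 'play', 'oats', 'red'] (min_width=18, slack=0)
Line 2: ['bright', 'salt', 'up'] (min_width=14, slack=4)
Line 3: ['bridge', 'gentle', 'slow'] (min_width=18, slack=0)

Answer: |rock play oats red|
|  bright salt up  |
|bridge gentle slow|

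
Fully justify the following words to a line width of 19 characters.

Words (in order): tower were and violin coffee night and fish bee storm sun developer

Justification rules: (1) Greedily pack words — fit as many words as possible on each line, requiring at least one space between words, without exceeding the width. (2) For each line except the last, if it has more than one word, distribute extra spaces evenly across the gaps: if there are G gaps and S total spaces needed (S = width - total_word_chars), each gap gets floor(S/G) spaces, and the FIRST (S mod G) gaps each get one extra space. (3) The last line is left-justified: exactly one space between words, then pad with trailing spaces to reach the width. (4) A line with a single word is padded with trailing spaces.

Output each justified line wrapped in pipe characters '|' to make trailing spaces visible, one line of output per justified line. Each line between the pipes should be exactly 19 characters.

Answer: |tower    were   and|
|violin coffee night|
|and  fish bee storm|
|sun developer      |

Derivation:
Line 1: ['tower', 'were', 'and'] (min_width=14, slack=5)
Line 2: ['violin', 'coffee', 'night'] (min_width=19, slack=0)
Line 3: ['and', 'fish', 'bee', 'storm'] (min_width=18, slack=1)
Line 4: ['sun', 'developer'] (min_width=13, slack=6)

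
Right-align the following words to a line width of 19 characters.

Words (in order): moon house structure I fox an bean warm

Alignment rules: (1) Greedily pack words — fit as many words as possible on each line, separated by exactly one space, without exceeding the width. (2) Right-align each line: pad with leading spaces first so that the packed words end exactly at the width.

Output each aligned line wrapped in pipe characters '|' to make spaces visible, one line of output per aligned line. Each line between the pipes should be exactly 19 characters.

Answer: |         moon house|
| structure I fox an|
|          bean warm|

Derivation:
Line 1: ['moon', 'house'] (min_width=10, slack=9)
Line 2: ['structure', 'I', 'fox', 'an'] (min_width=18, slack=1)
Line 3: ['bean', 'warm'] (min_width=9, slack=10)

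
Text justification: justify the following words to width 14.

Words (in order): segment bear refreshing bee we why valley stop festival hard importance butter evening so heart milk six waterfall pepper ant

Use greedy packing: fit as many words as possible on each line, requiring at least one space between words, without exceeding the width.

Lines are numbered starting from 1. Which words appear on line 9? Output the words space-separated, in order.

Line 1: ['segment', 'bear'] (min_width=12, slack=2)
Line 2: ['refreshing', 'bee'] (min_width=14, slack=0)
Line 3: ['we', 'why', 'valley'] (min_width=13, slack=1)
Line 4: ['stop', 'festival'] (min_width=13, slack=1)
Line 5: ['hard'] (min_width=4, slack=10)
Line 6: ['importance'] (min_width=10, slack=4)
Line 7: ['butter', 'evening'] (min_width=14, slack=0)
Line 8: ['so', 'heart', 'milk'] (min_width=13, slack=1)
Line 9: ['six', 'waterfall'] (min_width=13, slack=1)
Line 10: ['pepper', 'ant'] (min_width=10, slack=4)

Answer: six waterfall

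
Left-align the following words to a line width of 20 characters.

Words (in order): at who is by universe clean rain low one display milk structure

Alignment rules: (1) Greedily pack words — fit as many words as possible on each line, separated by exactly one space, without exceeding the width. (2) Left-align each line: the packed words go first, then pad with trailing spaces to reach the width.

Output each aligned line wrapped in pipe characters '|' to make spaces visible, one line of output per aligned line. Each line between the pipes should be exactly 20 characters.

Line 1: ['at', 'who', 'is', 'by'] (min_width=12, slack=8)
Line 2: ['universe', 'clean', 'rain'] (min_width=19, slack=1)
Line 3: ['low', 'one', 'display', 'milk'] (min_width=20, slack=0)
Line 4: ['structure'] (min_width=9, slack=11)

Answer: |at who is by        |
|universe clean rain |
|low one display milk|
|structure           |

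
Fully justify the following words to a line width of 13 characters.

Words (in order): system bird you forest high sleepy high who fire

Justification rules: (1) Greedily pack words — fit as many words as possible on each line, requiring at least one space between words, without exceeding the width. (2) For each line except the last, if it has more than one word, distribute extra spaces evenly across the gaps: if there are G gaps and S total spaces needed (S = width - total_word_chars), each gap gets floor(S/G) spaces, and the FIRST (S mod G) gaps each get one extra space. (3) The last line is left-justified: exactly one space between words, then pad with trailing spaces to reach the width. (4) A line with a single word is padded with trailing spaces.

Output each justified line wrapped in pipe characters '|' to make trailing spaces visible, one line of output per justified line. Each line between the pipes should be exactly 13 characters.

Line 1: ['system', 'bird'] (min_width=11, slack=2)
Line 2: ['you', 'forest'] (min_width=10, slack=3)
Line 3: ['high', 'sleepy'] (min_width=11, slack=2)
Line 4: ['high', 'who', 'fire'] (min_width=13, slack=0)

Answer: |system   bird|
|you    forest|
|high   sleepy|
|high who fire|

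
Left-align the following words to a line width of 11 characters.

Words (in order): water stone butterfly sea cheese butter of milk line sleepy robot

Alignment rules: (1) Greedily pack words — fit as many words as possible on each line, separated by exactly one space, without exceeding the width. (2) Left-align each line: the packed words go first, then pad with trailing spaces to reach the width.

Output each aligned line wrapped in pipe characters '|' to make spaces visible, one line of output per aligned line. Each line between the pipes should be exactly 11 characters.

Line 1: ['water', 'stone'] (min_width=11, slack=0)
Line 2: ['butterfly'] (min_width=9, slack=2)
Line 3: ['sea', 'cheese'] (min_width=10, slack=1)
Line 4: ['butter', 'of'] (min_width=9, slack=2)
Line 5: ['milk', 'line'] (min_width=9, slack=2)
Line 6: ['sleepy'] (min_width=6, slack=5)
Line 7: ['robot'] (min_width=5, slack=6)

Answer: |water stone|
|butterfly  |
|sea cheese |
|butter of  |
|milk line  |
|sleepy     |
|robot      |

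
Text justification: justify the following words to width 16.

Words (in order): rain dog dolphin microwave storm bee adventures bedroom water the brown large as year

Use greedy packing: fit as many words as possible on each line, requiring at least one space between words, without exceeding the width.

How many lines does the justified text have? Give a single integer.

Line 1: ['rain', 'dog', 'dolphin'] (min_width=16, slack=0)
Line 2: ['microwave', 'storm'] (min_width=15, slack=1)
Line 3: ['bee', 'adventures'] (min_width=14, slack=2)
Line 4: ['bedroom', 'water'] (min_width=13, slack=3)
Line 5: ['the', 'brown', 'large'] (min_width=15, slack=1)
Line 6: ['as', 'year'] (min_width=7, slack=9)
Total lines: 6

Answer: 6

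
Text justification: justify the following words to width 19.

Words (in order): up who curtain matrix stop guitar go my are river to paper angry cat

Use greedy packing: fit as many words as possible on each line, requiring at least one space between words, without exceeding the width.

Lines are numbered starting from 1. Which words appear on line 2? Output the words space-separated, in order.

Line 1: ['up', 'who', 'curtain'] (min_width=14, slack=5)
Line 2: ['matrix', 'stop', 'guitar'] (min_width=18, slack=1)
Line 3: ['go', 'my', 'are', 'river', 'to'] (min_width=18, slack=1)
Line 4: ['paper', 'angry', 'cat'] (min_width=15, slack=4)

Answer: matrix stop guitar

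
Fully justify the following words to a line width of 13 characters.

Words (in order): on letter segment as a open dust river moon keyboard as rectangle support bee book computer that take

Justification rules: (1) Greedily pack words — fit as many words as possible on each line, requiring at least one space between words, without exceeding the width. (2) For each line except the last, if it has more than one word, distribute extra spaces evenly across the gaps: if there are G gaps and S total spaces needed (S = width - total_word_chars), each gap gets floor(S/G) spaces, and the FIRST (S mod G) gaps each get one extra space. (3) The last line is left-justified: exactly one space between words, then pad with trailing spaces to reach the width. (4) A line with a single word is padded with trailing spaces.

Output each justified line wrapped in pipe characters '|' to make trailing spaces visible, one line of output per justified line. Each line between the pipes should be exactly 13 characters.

Line 1: ['on', 'letter'] (min_width=9, slack=4)
Line 2: ['segment', 'as', 'a'] (min_width=12, slack=1)
Line 3: ['open', 'dust'] (min_width=9, slack=4)
Line 4: ['river', 'moon'] (min_width=10, slack=3)
Line 5: ['keyboard', 'as'] (min_width=11, slack=2)
Line 6: ['rectangle'] (min_width=9, slack=4)
Line 7: ['support', 'bee'] (min_width=11, slack=2)
Line 8: ['book', 'computer'] (min_width=13, slack=0)
Line 9: ['that', 'take'] (min_width=9, slack=4)

Answer: |on     letter|
|segment  as a|
|open     dust|
|river    moon|
|keyboard   as|
|rectangle    |
|support   bee|
|book computer|
|that take    |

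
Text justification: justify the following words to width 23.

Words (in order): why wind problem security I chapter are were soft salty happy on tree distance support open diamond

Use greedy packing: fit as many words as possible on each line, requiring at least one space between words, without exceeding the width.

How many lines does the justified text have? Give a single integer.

Line 1: ['why', 'wind', 'problem'] (min_width=16, slack=7)
Line 2: ['security', 'I', 'chapter', 'are'] (min_width=22, slack=1)
Line 3: ['were', 'soft', 'salty', 'happy'] (min_width=21, slack=2)
Line 4: ['on', 'tree', 'distance'] (min_width=16, slack=7)
Line 5: ['support', 'open', 'diamond'] (min_width=20, slack=3)
Total lines: 5

Answer: 5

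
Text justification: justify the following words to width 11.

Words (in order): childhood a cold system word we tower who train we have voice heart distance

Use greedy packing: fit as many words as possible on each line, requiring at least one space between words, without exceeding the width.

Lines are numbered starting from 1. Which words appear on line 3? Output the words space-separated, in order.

Answer: word we

Derivation:
Line 1: ['childhood', 'a'] (min_width=11, slack=0)
Line 2: ['cold', 'system'] (min_width=11, slack=0)
Line 3: ['word', 'we'] (min_width=7, slack=4)
Line 4: ['tower', 'who'] (min_width=9, slack=2)
Line 5: ['train', 'we'] (min_width=8, slack=3)
Line 6: ['have', 'voice'] (min_width=10, slack=1)
Line 7: ['heart'] (min_width=5, slack=6)
Line 8: ['distance'] (min_width=8, slack=3)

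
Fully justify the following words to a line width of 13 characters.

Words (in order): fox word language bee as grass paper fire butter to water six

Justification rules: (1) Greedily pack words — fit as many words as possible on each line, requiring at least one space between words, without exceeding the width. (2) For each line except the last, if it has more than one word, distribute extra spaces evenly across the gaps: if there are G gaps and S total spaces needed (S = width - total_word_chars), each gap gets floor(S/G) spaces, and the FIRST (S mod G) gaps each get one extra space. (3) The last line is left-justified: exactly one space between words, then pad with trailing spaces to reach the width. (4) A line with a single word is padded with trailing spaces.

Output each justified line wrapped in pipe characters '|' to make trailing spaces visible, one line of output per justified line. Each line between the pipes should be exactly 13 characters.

Line 1: ['fox', 'word'] (min_width=8, slack=5)
Line 2: ['language', 'bee'] (min_width=12, slack=1)
Line 3: ['as', 'grass'] (min_width=8, slack=5)
Line 4: ['paper', 'fire'] (min_width=10, slack=3)
Line 5: ['butter', 'to'] (min_width=9, slack=4)
Line 6: ['water', 'six'] (min_width=9, slack=4)

Answer: |fox      word|
|language  bee|
|as      grass|
|paper    fire|
|butter     to|
|water six    |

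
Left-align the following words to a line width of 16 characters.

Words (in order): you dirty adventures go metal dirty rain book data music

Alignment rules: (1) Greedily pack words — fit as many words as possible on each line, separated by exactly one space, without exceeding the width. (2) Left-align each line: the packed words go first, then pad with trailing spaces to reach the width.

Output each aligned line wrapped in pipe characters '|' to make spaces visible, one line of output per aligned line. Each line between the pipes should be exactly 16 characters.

Line 1: ['you', 'dirty'] (min_width=9, slack=7)
Line 2: ['adventures', 'go'] (min_width=13, slack=3)
Line 3: ['metal', 'dirty', 'rain'] (min_width=16, slack=0)
Line 4: ['book', 'data', 'music'] (min_width=15, slack=1)

Answer: |you dirty       |
|adventures go   |
|metal dirty rain|
|book data music |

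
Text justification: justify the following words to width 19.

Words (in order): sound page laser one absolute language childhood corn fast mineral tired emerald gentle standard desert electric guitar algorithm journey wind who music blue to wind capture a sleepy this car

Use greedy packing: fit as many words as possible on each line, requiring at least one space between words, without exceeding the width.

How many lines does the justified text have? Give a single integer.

Line 1: ['sound', 'page', 'laser'] (min_width=16, slack=3)
Line 2: ['one', 'absolute'] (min_width=12, slack=7)
Line 3: ['language', 'childhood'] (min_width=18, slack=1)
Line 4: ['corn', 'fast', 'mineral'] (min_width=17, slack=2)
Line 5: ['tired', 'emerald'] (min_width=13, slack=6)
Line 6: ['gentle', 'standard'] (min_width=15, slack=4)
Line 7: ['desert', 'electric'] (min_width=15, slack=4)
Line 8: ['guitar', 'algorithm'] (min_width=16, slack=3)
Line 9: ['journey', 'wind', 'who'] (min_width=16, slack=3)
Line 10: ['music', 'blue', 'to', 'wind'] (min_width=18, slack=1)
Line 11: ['capture', 'a', 'sleepy'] (min_width=16, slack=3)
Line 12: ['this', 'car'] (min_width=8, slack=11)
Total lines: 12

Answer: 12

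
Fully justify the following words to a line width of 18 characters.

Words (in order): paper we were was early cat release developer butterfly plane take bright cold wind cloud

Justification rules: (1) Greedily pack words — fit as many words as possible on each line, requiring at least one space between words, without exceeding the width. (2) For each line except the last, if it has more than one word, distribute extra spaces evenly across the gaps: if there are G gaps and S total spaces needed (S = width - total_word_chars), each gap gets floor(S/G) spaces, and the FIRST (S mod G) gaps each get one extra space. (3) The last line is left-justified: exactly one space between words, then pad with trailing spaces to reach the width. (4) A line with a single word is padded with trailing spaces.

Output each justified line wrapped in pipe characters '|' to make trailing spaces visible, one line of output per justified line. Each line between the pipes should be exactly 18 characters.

Line 1: ['paper', 'we', 'were', 'was'] (min_width=17, slack=1)
Line 2: ['early', 'cat', 'release'] (min_width=17, slack=1)
Line 3: ['developer'] (min_width=9, slack=9)
Line 4: ['butterfly', 'plane'] (min_width=15, slack=3)
Line 5: ['take', 'bright', 'cold'] (min_width=16, slack=2)
Line 6: ['wind', 'cloud'] (min_width=10, slack=8)

Answer: |paper  we were was|
|early  cat release|
|developer         |
|butterfly    plane|
|take  bright  cold|
|wind cloud        |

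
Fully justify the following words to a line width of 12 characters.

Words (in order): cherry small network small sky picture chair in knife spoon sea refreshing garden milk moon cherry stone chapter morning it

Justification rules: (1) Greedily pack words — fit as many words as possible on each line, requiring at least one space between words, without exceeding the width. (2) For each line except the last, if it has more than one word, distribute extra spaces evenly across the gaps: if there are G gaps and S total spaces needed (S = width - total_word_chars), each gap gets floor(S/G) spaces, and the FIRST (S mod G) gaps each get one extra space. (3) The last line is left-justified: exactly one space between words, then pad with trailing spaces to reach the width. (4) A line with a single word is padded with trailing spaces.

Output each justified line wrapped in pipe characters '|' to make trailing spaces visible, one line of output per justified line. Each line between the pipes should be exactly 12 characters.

Answer: |cherry small|
|network     |
|small    sky|
|picture     |
|chair     in|
|knife  spoon|
|sea         |
|refreshing  |
|garden  milk|
|moon  cherry|
|stone       |
|chapter     |
|morning it  |

Derivation:
Line 1: ['cherry', 'small'] (min_width=12, slack=0)
Line 2: ['network'] (min_width=7, slack=5)
Line 3: ['small', 'sky'] (min_width=9, slack=3)
Line 4: ['picture'] (min_width=7, slack=5)
Line 5: ['chair', 'in'] (min_width=8, slack=4)
Line 6: ['knife', 'spoon'] (min_width=11, slack=1)
Line 7: ['sea'] (min_width=3, slack=9)
Line 8: ['refreshing'] (min_width=10, slack=2)
Line 9: ['garden', 'milk'] (min_width=11, slack=1)
Line 10: ['moon', 'cherry'] (min_width=11, slack=1)
Line 11: ['stone'] (min_width=5, slack=7)
Line 12: ['chapter'] (min_width=7, slack=5)
Line 13: ['morning', 'it'] (min_width=10, slack=2)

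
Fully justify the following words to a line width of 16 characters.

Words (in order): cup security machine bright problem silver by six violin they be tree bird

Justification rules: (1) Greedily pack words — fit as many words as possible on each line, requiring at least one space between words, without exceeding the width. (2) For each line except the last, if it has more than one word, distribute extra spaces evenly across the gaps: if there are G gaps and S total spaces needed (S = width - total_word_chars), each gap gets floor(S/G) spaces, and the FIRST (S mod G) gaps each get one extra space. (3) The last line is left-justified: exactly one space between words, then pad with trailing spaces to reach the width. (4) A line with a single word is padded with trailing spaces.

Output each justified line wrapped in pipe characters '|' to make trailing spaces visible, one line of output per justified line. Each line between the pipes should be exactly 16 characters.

Line 1: ['cup', 'security'] (min_width=12, slack=4)
Line 2: ['machine', 'bright'] (min_width=14, slack=2)
Line 3: ['problem', 'silver'] (min_width=14, slack=2)
Line 4: ['by', 'six', 'violin'] (min_width=13, slack=3)
Line 5: ['they', 'be', 'tree'] (min_width=12, slack=4)
Line 6: ['bird'] (min_width=4, slack=12)

Answer: |cup     security|
|machine   bright|
|problem   silver|
|by   six  violin|
|they   be   tree|
|bird            |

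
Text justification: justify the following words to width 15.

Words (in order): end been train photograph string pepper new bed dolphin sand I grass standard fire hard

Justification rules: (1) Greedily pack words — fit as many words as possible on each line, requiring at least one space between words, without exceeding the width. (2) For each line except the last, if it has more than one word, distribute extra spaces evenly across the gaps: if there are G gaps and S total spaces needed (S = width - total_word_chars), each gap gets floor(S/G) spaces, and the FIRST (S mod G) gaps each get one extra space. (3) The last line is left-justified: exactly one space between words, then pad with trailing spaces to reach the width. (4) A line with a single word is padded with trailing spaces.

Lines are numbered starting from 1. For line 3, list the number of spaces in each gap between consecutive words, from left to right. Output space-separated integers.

Line 1: ['end', 'been', 'train'] (min_width=14, slack=1)
Line 2: ['photograph'] (min_width=10, slack=5)
Line 3: ['string', 'pepper'] (min_width=13, slack=2)
Line 4: ['new', 'bed', 'dolphin'] (min_width=15, slack=0)
Line 5: ['sand', 'I', 'grass'] (min_width=12, slack=3)
Line 6: ['standard', 'fire'] (min_width=13, slack=2)
Line 7: ['hard'] (min_width=4, slack=11)

Answer: 3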